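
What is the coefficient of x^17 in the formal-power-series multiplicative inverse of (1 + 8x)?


The inverse is 1/(1 + 8x). Apply the geometric identity 1/(1 - y) = sum_{k>=0} y^k with y = -8x:
1/(1 + 8x) = sum_{k>=0} (-8)^k x^k.
So the coefficient of x^17 is (-8)^17 = -2251799813685248.

-2251799813685248


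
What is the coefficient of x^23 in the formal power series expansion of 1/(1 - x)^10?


The negative binomial / multiset identity is
1/(1 - x)^r = sum_{k>=0} C(k + r - 1, r - 1) x^k.
Here r = 10 and k = 23, so the coefficient is
C(23 + 9, 9) = C(32, 9)
= 28048800

28048800


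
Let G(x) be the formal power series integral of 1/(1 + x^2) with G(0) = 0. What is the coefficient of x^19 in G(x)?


1/(1 + x^2) = sum_{j>=0} (-1)^j x^(2j). Integrating termwise with G(0) = 0:
G(x) = sum_{j>=0} (-1)^j x^(2j+1) / (2j+1) = arctan(x).
Only odd powers are nonzero. For x^19 write 19 = 2*9 + 1, giving
(-1)^9 / 19 = -1/19 = -1/19.

-1/19


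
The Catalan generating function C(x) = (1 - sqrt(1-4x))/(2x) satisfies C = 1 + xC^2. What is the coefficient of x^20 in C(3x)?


Substituting x -> 3x scales the n-th coefficient by 3^n, so [x^20] C(3x) = 3^20 * C_20.
C_20 = C(2*20, 20)/(21) = 137846528820/21 = 6564120420.
So 3^20 * 6564120420 = 3486784401 * 6564120420 = 22887672686741568420.

22887672686741568420


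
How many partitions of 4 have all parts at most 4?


Using the generating function (1-x)^(-1)(1-x^2)^(-1)...(1-x^4)^(-1),
the coefficient of x^4 counts these restricted partitions.
Result = 5

5


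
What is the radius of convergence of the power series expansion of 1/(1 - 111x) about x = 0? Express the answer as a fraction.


Expanding 1/(1 - 111x) = sum_{k>=0} 111^k x^k, the series converges when |111x| < 1, i.e., |x| < 1/111.
So the radius of convergence is 1/111 = 1/111.

1/111


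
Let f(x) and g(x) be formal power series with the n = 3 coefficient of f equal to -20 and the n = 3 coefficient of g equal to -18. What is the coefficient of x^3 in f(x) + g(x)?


Addition of formal power series is termwise.
The coefficient of x^3 in f + g = -20 + -18
= -38

-38


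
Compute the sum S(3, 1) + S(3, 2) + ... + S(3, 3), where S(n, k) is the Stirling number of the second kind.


By definition, S(n, k) counts partitions of an n-set into exactly k nonempty blocks.
Computing row n = 3 for k = 1..3:
S(3, k): 1, 3, 1
Sum = 5. (This equals Bell_3 since the sum runs over all k.)

5


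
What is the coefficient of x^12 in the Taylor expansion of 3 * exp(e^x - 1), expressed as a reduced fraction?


exp(e^x - 1) = sum_{k>=0} Bell_k x^k / k!, where Bell_k is the k-th Bell number.
So the coefficient of x^12 is 3 * Bell_12 / 12!.
Computing: Bell_12 = 4213597 and 12! = 479001600, giving
3 * 4213597/479001600 = 4213597/159667200.

4213597/159667200


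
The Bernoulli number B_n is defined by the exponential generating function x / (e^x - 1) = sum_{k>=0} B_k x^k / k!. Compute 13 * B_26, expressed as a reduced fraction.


Bernoulli numbers can also be computed recursively via B_0 = 1 and sum_{j=0}^{m} C(m+1, j) B_j = 0 for m >= 1. Odd-index Bernoulli numbers vanish for k >= 3.
Computing B_26 = 8553103/6, so 13 * B_26 = 13 * 8553103/6 = 111190339/6.

111190339/6


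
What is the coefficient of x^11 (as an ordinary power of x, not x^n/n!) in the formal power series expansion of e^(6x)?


The exponential series is e^y = sum_{k>=0} y^k / k!. Substituting y = 6x gives
e^(6x) = sum_{k>=0} 6^k x^k / k!.
So the coefficient of x^n is a^n/n! with a = 6, n = 11:
6^11 / 11! = 362797056/39916800 = 17496/1925

17496/1925


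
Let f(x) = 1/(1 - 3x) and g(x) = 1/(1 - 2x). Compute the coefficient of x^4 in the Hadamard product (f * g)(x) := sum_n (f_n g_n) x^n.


f has coefficients f_k = 3^k and g has coefficients g_k = 2^k, so the Hadamard product has coefficient (f*g)_k = 3^k * 2^k = 6^k.
For k = 4: 6^4 = 1296.

1296


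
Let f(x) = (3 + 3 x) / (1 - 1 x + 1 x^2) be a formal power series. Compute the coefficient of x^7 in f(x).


Write f(x) = sum_{k>=0} a_k x^k. Multiplying both sides by 1 - 1 x + 1 x^2 gives
(1 - 1 x + 1 x^2) sum_{k>=0} a_k x^k = 3 + 3 x.
Matching coefficients:
 x^0: a_0 = 3
 x^1: a_1 - 1 a_0 = 3  =>  a_1 = 1*3 + 3 = 6
 x^k (k >= 2): a_k = 1 a_{k-1} - 1 a_{k-2}.
Iterating: a_2 = 3, a_3 = -3, a_4 = -6, a_5 = -3, a_6 = 3, a_7 = 6.
So the coefficient of x^7 is 6.

6


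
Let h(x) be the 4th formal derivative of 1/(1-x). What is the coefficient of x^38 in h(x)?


Differentiating 4 times: d^4/dx^4 [1/(1-x)] = 4!/(1-x)^5.
The expansion 1/(1-x)^5 = sum_{k>=0} C(k+4, 4) x^k, so the coefficient of x^n in 4!/(1-x)^5 is 4! * C(n+4, 4).
For n = 38: 24 * C(42, 4) = 24 * 111930 = 2686320

2686320


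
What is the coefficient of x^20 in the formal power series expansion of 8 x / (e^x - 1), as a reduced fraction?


The exponential generating function for Bernoulli numbers is
x / (e^x - 1) = sum_{k>=0} B_k x^k / k!.
So the coefficient of x^20 in 8 x / (e^x - 1) is 8 B_20 / 20!.
Computing: B_20 = -174611/330, 20! = 2432902008176640000, giving
8 * -174611/330 / 2432902008176640000 = -174611/100357207837286400000.

-174611/100357207837286400000


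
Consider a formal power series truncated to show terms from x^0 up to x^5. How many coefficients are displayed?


From x^0 to x^5 inclusive, the count is 5 - 0 + 1 = 6.

6


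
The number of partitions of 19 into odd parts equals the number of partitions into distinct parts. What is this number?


Computing partitions of 19 into odd parts (1, 3, 5, ...):
Using the generating function prod_{k>=0} 1/(1-x^(2k+1)),
the count is 54

54


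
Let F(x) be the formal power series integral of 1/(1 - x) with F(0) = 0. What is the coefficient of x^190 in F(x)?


1/(1 - x) = sum_{k>=0} x^k. Integrating termwise and using F(0) = 0 gives
F(x) = sum_{k>=0} x^(k+1) / (k+1) = sum_{m>=1} x^m / m = -ln(1 - x).
So the coefficient of x^190 is 1/190 = 1/190.

1/190


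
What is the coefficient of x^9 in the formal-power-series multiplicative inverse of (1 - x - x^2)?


Let the inverse be f(x) = sum_{k>=0} a_k x^k. From f(x) * (1 - x - x^2) = 1 and matching coefficients:
 x^0: a_0 = 1.
 x^1: a_1 - a_0 = 0, so a_1 = 1.
 x^k (k >= 2): a_k - a_{k-1} - a_{k-2} = 0, i.e. a_k = a_{k-1} + a_{k-2}.
This is the Fibonacci-type recurrence shifted so that a_0 = a_1 = 1.
Iterating: a_0=1, a_1=1, a_2=2, a_3=3, a_4=5, a_5=8, a_6=13, a_7=21, a_8=34, a_9=55
a_9 = 55.

55


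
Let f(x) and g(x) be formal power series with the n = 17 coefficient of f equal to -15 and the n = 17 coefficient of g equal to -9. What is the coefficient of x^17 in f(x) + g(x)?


Addition of formal power series is termwise.
The coefficient of x^17 in f + g = -15 + -9
= -24

-24


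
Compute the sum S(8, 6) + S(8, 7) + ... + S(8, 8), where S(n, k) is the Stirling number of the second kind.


By definition, S(n, k) counts partitions of an n-set into exactly k nonempty blocks.
Computing row n = 8 for k = 6..8:
S(8, k): 266, 28, 1
Sum = 295.

295


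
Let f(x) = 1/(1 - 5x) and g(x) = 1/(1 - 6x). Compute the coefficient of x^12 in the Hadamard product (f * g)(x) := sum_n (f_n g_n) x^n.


f has coefficients f_k = 5^k and g has coefficients g_k = 6^k, so the Hadamard product has coefficient (f*g)_k = 5^k * 6^k = 30^k.
For k = 12: 30^12 = 531441000000000000.

531441000000000000


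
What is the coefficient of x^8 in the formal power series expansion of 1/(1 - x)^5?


The expansion 1/(1 - x)^r = sum_{k>=0} C(k + r - 1, r - 1) x^k follows from the multiset / negative-binomial theorem (or from repeated differentiation of the geometric series).
For r = 5 and k = 8:
C(12, 4) = 479001600 / (24 * 40320) = 495.

495


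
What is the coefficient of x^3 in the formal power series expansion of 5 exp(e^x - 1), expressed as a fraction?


exp(e^x - 1) is the exponential generating function for the Bell numbers Bell_k: exp(e^x - 1) = sum_{k>=0} Bell_k x^k / k!.
So the coefficient of x^3 in 5 exp(e^x - 1) is 5 Bell_3 / 3!.
Computing: Bell_3 = 5 and 3! = 6, giving
5 * 5/6 = 25/6.

25/6


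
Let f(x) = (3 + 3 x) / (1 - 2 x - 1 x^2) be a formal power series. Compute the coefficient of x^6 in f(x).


Write f(x) = sum_{k>=0} a_k x^k. Multiplying both sides by 1 - 2 x - 1 x^2 gives
(1 - 2 x - 1 x^2) sum_{k>=0} a_k x^k = 3 + 3 x.
Matching coefficients:
 x^0: a_0 = 3
 x^1: a_1 - 2 a_0 = 3  =>  a_1 = 2*3 + 3 = 9
 x^k (k >= 2): a_k = 2 a_{k-1} + 1 a_{k-2}.
Iterating: a_2 = 21, a_3 = 51, a_4 = 123, a_5 = 297, a_6 = 717.
So the coefficient of x^6 is 717.

717


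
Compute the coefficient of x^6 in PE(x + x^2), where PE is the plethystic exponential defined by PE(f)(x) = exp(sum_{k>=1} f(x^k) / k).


With f(x) = x + x^2, the exponent is sum_{k>=1} (x^k + x^(2k)) / k = -ln(1 - x) - ln(1 - x^2). Exponentiating:
PE(x + x^2) = 1 / ((1 - x)(1 - x^2)).
This is the generating function for partitions of n into parts of size 1 or 2. The number of 2's can be any j in 0..3, and the rest are 1's, so
[x^6] = floor(6/2) + 1 = 4.

4


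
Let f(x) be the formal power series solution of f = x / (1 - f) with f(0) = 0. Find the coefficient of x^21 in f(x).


Apply Lagrange inversion: f = x * phi(f) with phi(t) = 1/(1 - t), so
[x^n] f = (1/n) [t^(n-1)] phi(t)^n = (1/n) [t^(n-1)] (1 - t)^(-n) = (1/n) C(2n - 2, n - 1) = C_{n-1}.
For n = 21: C_20 = C(40, 20) / 21 = 137846528820/21 = 6564120420 = 6564120420.

6564120420


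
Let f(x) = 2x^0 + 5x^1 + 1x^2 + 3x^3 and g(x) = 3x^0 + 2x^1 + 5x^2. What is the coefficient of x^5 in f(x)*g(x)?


Cauchy product at x^5:
3*5
= 15

15


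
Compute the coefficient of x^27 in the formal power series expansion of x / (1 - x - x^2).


Let f(x) = sum_{k>=0} a_k x^k. Multiplying f(x) * (1 - x - x^2) = x and matching coefficients gives a_0 = 0, a_1 = 1, and a_k = a_{k-1} + a_{k-2} for k >= 2. These are the Fibonacci numbers F_k.
Iterating from F_0 = 0, F_1 = 1:
F_0=0, F_1=1, F_2=1, F_3=2, F_4=3, F_5=5, F_6=8, F_7=13, F_8=21, F_9=34, ...
F_27 = 196418.

196418


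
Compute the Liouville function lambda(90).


The Liouville function is lambda(k) = (-1)^Omega(k), where Omega(k) counts the prime factors of k with multiplicity.
Factoring: 90 = 2 * 3 * 3 * 5, so Omega(90) = 4.
lambda(90) = (-1)^4 = 1.

1


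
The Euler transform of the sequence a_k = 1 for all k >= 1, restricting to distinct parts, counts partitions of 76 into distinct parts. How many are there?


Partitions of 76 into distinct parts can be computed via generating function.
Product (1+x)(1+x^2)(1+x^3)...
The coefficient of x^76 = 53250

53250


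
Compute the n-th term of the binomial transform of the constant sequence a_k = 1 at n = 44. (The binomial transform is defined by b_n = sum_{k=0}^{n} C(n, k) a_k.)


With a_k = 1 for all k, b_n = sum_{k=0}^{n} C(n, k) = 2^n by the binomial theorem.
For n = 44: 2^44 = 17592186044416.

17592186044416


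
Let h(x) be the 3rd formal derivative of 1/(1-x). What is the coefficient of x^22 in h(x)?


Differentiating 3 times: d^3/dx^3 [1/(1-x)] = 3!/(1-x)^4.
The expansion 1/(1-x)^4 = sum_{k>=0} C(k+3, 3) x^k, so the coefficient of x^n in 3!/(1-x)^4 is 3! * C(n+3, 3).
For n = 22: 6 * C(25, 3) = 6 * 2300 = 13800

13800


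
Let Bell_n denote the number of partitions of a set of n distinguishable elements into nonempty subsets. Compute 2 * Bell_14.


Bell_14 can be computed from the Bell triangle or from Dobinski's identity Bell_n = (1/e) * sum_{k>=0} k^n / k!.
Computing Bell_14 = 190899322.
Then 2 * 190899322 = 381798644.

381798644


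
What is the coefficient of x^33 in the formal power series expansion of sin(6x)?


The Maclaurin series is sin(t) = sum_{k>=0} (-1)^k t^(2k+1) / (2k+1)!, so substituting t = 6x, only odd powers of x are nonzero, with coefficient of x^(2k+1) equal to (-1)^k 6^(2k+1) / (2k+1)!.
Write 33 = 2*16 + 1, giving the coefficient (-1)^16 * 6^33 / 33! = 47751966659678405306351616/8683317618811886495518194401280000000 = 1549681956/281797412198567890625.

1549681956/281797412198567890625


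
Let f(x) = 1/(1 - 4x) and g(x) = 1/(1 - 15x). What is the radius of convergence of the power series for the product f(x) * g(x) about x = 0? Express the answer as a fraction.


The radius of 1/(1 - 4x) is 1/4 (nearest singularity at x = 1/4), and the radius of 1/(1 - 15x) is 1/15.
The product f(x)*g(x) = 1/((1 - 4x)(1 - 15x)) has singularities at both 1/4 and 1/15, so its radius of convergence is the distance to the nearest one:
min(1/4, 1/15) = 1/15.

1/15


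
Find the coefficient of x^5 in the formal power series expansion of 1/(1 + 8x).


Write 1/(1 + c x) = 1/(1 - (-c) x) and apply the geometric-series identity
1/(1 - y) = sum_{k>=0} y^k to get 1/(1 + c x) = sum_{k>=0} (-c)^k x^k.
So the coefficient of x^k is (-c)^k = (-1)^k * c^k.
Here c = 8 and k = 5:
(-8)^5 = -1 * 32768 = -32768

-32768


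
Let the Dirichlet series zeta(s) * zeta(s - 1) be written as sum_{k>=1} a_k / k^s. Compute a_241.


Convolution gives a_k = sum_{d | k} d * 1 = sum_{d | k} d = sigma(k), the sum of positive divisors of k.
For k = 241, the divisors are 1, 241, so
sigma(241) = 1 + 241 = 242.

242


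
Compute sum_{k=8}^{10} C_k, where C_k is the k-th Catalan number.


C_8 through C_10: 1430, 4862, 16796
Sum = 1430 + 4862 + 16796
= 23088

23088


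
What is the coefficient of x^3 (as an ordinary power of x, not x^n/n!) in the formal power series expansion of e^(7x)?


The exponential series is e^y = sum_{k>=0} y^k / k!. Substituting y = 7x gives
e^(7x) = sum_{k>=0} 7^k x^k / k!.
So the coefficient of x^n is a^n/n! with a = 7, n = 3:
7^3 / 3! = 343/6 = 343/6

343/6


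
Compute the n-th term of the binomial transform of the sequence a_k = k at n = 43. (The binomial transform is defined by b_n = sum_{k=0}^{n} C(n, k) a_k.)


With a_k = k, b_n = sum_{k=0}^{n} C(n, k) k. Using k * C(n, k) = n * C(n-1, k-1) gives b_n = n * sum_{k>=1} C(n-1, k-1) = n * 2^(n-1).
For n = 43: 43 * 2^42 = 43 * 4398046511104 = 189115999977472.

189115999977472


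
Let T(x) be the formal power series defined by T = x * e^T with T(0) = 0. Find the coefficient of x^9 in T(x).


Apply the Lagrange inversion formula: if T = x * phi(T) with phi(t) = e^t, then
[x^n] T = (1/n) [t^(n-1)] phi(t)^n = (1/n) [t^(n-1)] e^(n t) = (1/n) * n^(n-1) / (n-1)! = n^(n-1) / n!.
When c = 1 this is the Cayley count of rooted labeled trees on n vertices, divided by n!.
For n = 9: 9^8 / 9! = 43046721/362880 = 531441/4480.

531441/4480


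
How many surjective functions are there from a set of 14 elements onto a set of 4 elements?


By inclusion-exclusion on which target elements are missed, the number of surjections from an n-set onto a k-set is
surj(n, k) = sum_{j=0}^{k} (-1)^j C(k, j) (k - j)^n.
Equivalently surj(n, k) = k! * S(n, k), where S(n, k) is the Stirling number of the second kind.
For n = 14, k = 4:
S(14, 4) = 10391745, so
surj = 4! * 10391745 = 24 * 10391745 = 249401880.

249401880


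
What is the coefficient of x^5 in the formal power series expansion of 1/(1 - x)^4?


The expansion 1/(1 - x)^r = sum_{k>=0} C(k + r - 1, r - 1) x^k follows from the multiset / negative-binomial theorem (or from repeated differentiation of the geometric series).
For r = 4 and k = 5:
C(8, 3) = 40320 / (6 * 120) = 56.

56


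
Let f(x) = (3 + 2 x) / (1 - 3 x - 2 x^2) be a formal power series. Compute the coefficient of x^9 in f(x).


Write f(x) = sum_{k>=0} a_k x^k. Multiplying both sides by 1 - 3 x - 2 x^2 gives
(1 - 3 x - 2 x^2) sum_{k>=0} a_k x^k = 3 + 2 x.
Matching coefficients:
 x^0: a_0 = 3
 x^1: a_1 - 3 a_0 = 2  =>  a_1 = 3*3 + 2 = 11
 x^k (k >= 2): a_k = 3 a_{k-1} + 2 a_{k-2}.
Iterating: a_2 = 39, a_3 = 139, a_4 = 495, a_5 = 1763, a_6 = 6279, a_7 = 22363, a_8 = 79647, a_9 = 283667.
So the coefficient of x^9 is 283667.

283667


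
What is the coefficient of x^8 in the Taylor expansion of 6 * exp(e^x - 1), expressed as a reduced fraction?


exp(e^x - 1) = sum_{k>=0} Bell_k x^k / k!, where Bell_k is the k-th Bell number.
So the coefficient of x^8 is 6 * Bell_8 / 8!.
Computing: Bell_8 = 4140 and 8! = 40320, giving
6 * 4140/40320 = 69/112.

69/112


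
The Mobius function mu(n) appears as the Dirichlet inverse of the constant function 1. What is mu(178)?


178 = 2 * 89 (all distinct primes).
mu(178) = (-1)^2 = 1

1


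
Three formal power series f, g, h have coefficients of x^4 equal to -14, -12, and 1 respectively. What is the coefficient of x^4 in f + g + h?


Series addition is componentwise:
-14 + -12 + 1
= -25

-25


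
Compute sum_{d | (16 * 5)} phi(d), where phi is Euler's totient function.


First, 16 * 5 = 80. One classical identity is sum_{d | n} phi(d) = n (each k in [1, n] has a unique gcd with n, and among the k's with gcd(k, n) = n/d there are phi(d) of them). So the sum equals 80. We also verify directly:
Divisors of 80: 1, 2, 4, 5, 8, 10, 16, 20, 40, 80.
phi values: 1, 1, 2, 4, 4, 4, 8, 8, 16, 32.
Sum = 80.

80


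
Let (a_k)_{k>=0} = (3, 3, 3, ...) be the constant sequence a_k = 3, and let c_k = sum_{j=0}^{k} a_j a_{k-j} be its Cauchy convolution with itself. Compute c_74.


Since a_j = 3 for all j >= 0, the convolution sum becomes
c_k = sum_{j=0}^{k} 3 * 3 = 9 * (k + 1).
Equivalently, the generating function of (a_k) is 3/(1 - x) and its square is 9/(1 - x)^2 = sum_{k>=0} 9(k + 1) x^k.
For k = 74: 9 * 75 = 675.

675


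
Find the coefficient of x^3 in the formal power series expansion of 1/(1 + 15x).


Write 1/(1 + c x) = 1/(1 - (-c) x) and apply the geometric-series identity
1/(1 - y) = sum_{k>=0} y^k to get 1/(1 + c x) = sum_{k>=0} (-c)^k x^k.
So the coefficient of x^k is (-c)^k = (-1)^k * c^k.
Here c = 15 and k = 3:
(-15)^3 = -1 * 3375 = -3375

-3375


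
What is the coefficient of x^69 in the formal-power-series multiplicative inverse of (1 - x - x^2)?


Let the inverse be f(x) = sum_{k>=0} a_k x^k. From f(x) * (1 - x - x^2) = 1 and matching coefficients:
 x^0: a_0 = 1.
 x^1: a_1 - a_0 = 0, so a_1 = 1.
 x^k (k >= 2): a_k - a_{k-1} - a_{k-2} = 0, i.e. a_k = a_{k-1} + a_{k-2}.
This is the Fibonacci-type recurrence shifted so that a_0 = a_1 = 1.
Iterating: a_0=1, a_1=1, a_2=2, a_3=3, a_4=5, a_5=8, a_6=13, a_7=21, a_8=34, a_9=55, ...
a_69 = 190392490709135.

190392490709135


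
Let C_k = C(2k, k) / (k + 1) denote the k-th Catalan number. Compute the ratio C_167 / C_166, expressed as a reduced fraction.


Using C_k = (2k)! / (k! (k+1)!), the ratio C_{k+1}/C_k simplifies to
C_{k+1}/C_k = [(2k+2)! / ((k+1)! (k+2)!)] * [k! (k+1)! / (2k)!]
 = (2k+2)(2k+1) / ((k+1)(k+2)) = 2(2k+1) / (k+2).
For k = 166: 2(2*166 + 1) / (166 + 2) = 666/168 = 111/28.

111/28


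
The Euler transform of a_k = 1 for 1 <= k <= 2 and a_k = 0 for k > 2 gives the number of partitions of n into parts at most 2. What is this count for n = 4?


Partitions of 4 into parts at most 2:
Using generating function (1-x)^(-1)(1-x^2)^(-1),
the coefficient of x^4 = 3

3


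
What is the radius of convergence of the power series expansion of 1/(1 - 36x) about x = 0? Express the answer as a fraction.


Expanding 1/(1 - 36x) = sum_{k>=0} 36^k x^k, the series converges when |36x| < 1, i.e., |x| < 1/36.
So the radius of convergence is 1/36 = 1/36.

1/36


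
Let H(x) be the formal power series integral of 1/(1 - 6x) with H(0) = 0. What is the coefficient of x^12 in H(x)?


1/(1 - 6x) = sum_{k>=0} 6^k x^k. Integrating termwise with H(0) = 0:
H(x) = sum_{k>=0} 6^k x^(k+1) / (k+1) = sum_{m>=1} 6^(m-1) x^m / m.
For m = 12: 6^11/12 = 362797056/12 = 30233088.

30233088


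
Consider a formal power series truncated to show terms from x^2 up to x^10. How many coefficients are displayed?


From x^2 to x^10 inclusive, the count is 10 - 2 + 1 = 9.

9


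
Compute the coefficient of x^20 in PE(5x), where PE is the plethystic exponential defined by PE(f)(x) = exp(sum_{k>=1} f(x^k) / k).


With f(x) = 5x, the exponent is sum_{k>=1} 5 x^k / k = 5 * (-ln(1 - x)). Exponentiating:
PE(5x) = exp(-5 ln(1 - x)) = 1/(1 - x)^5.
By the negative binomial expansion, [x^n] 1/(1 - x)^5 = C(n + 4, 4).
For n = 20: C(24, 4) = 10626.

10626


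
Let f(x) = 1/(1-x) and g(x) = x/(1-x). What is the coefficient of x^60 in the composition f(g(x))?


First simplify the composition: f(g(x)) = 1/(1 - x/(1-x)) = (1-x)/((1-x) - x) = (1-x)/(1-2x).
Now extract the coefficient. Write (1-x)/(1-2x) = 1/(1-2x) - x/(1-2x).
The coefficient of x^n in 1/(1-2x) is 2^n, and in x/(1-2x) is 2^(n-1) (for n >= 1).
So the coefficient of x^60 is 2^60 - 2^59 = 1152921504606846976 - 576460752303423488 = 576460752303423488.

576460752303423488


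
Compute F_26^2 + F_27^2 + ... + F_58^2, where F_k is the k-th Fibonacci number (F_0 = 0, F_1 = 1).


There is a standard identity sum_{k=0}^{N} F_k^2 = F_N * F_{N+1} (proved inductively from the telescoping relation F_k^2 = F_k F_{k+1} - F_{k-1} F_k). Then
sum_{k=26}^{58} F_k^2 = F_58 F_59 - F_25 F_26.
Computing: F_58 = 591286729879, F_59 = 956722026041, F_25 = 75025, F_26 = 121393.
Sum = 591286729879 * 956722026041 - 75025 * 121393 = 565697038180985263269214.

565697038180985263269214


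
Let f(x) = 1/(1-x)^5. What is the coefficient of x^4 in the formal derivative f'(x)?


Differentiate: d/dx [ 1/(1-x)^r ] = r / (1-x)^(r+1).
Here r = 5, so f'(x) = 5 / (1-x)^6.
The expansion of 1/(1-x)^(r+1) has coefficient of x^n equal to C(n+r, r).
So the coefficient of x^4 in f'(x) is
5 * C(9, 5) = 5 * 126 = 630

630


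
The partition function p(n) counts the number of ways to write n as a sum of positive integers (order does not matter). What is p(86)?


Using the generating function prod_{k>=1} 1/(1-x^k), we compute p(86).
By dynamic programming over parts 1 through 86:
p(86) = 34262962

34262962


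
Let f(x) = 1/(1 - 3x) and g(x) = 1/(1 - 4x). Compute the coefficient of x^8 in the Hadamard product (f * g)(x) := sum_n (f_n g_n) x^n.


f has coefficients f_k = 3^k and g has coefficients g_k = 4^k, so the Hadamard product has coefficient (f*g)_k = 3^k * 4^k = 12^k.
For k = 8: 12^8 = 429981696.

429981696


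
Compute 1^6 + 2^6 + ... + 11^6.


This power sum has a closed form given by Faulhaber's formula
sum_{k=1}^{m} k^p = (1 / (p + 1)) * sum_{j=0}^{p} C(p + 1, j) B_j m^(p + 1 - j),
but for small m direct computation is fastest:
1 + 64 + 729 + 4096 + 15625 + 46656 + 117649 + 262144 + 531441 + 1000000 + 1771561 = 3749966.

3749966


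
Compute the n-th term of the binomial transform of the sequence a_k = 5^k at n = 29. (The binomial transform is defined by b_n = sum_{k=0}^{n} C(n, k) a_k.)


With a_k = 5^k, b_n = sum_{k=0}^{n} C(n, k) 5^k = (1 + 5)^n by the binomial theorem.
For n = 29: (1 + 5)^29 = 6^29 = 36845653286788892983296.

36845653286788892983296


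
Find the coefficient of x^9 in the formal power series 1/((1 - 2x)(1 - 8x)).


By partial fractions or Cauchy convolution:
The coefficient equals sum_{k=0}^{9} 2^k * 8^(9-k).
= 178956800

178956800


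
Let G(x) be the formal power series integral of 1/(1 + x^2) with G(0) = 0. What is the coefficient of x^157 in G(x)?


1/(1 + x^2) = sum_{j>=0} (-1)^j x^(2j). Integrating termwise with G(0) = 0:
G(x) = sum_{j>=0} (-1)^j x^(2j+1) / (2j+1) = arctan(x).
Only odd powers are nonzero. For x^157 write 157 = 2*78 + 1, giving
(-1)^78 / 157 = 1/157 = 1/157.

1/157


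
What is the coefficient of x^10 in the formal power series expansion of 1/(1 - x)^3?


The expansion 1/(1 - x)^r = sum_{k>=0} C(k + r - 1, r - 1) x^k follows from the multiset / negative-binomial theorem (or from repeated differentiation of the geometric series).
For r = 3 and k = 10:
C(12, 2) = 479001600 / (2 * 3628800) = 66.

66


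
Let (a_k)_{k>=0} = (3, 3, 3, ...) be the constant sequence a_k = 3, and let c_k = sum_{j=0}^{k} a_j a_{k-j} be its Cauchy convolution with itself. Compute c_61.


Since a_j = 3 for all j >= 0, the convolution sum becomes
c_k = sum_{j=0}^{k} 3 * 3 = 9 * (k + 1).
Equivalently, the generating function of (a_k) is 3/(1 - x) and its square is 9/(1 - x)^2 = sum_{k>=0} 9(k + 1) x^k.
For k = 61: 9 * 62 = 558.

558


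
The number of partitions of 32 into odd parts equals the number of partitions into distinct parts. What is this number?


Computing partitions of 32 into odd parts (1, 3, 5, ...):
Using the generating function prod_{k>=0} 1/(1-x^(2k+1)),
the count is 390

390


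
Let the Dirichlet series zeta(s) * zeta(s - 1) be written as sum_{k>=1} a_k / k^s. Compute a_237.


Convolution gives a_k = sum_{d | k} d * 1 = sum_{d | k} d = sigma(k), the sum of positive divisors of k.
For k = 237, the divisors are 1, 3, 79, 237, so
sigma(237) = 1 + 3 + 79 + 237 = 320.

320


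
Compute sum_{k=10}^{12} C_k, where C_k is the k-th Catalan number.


C_10 through C_12: 16796, 58786, 208012
Sum = 16796 + 58786 + 208012
= 283594

283594


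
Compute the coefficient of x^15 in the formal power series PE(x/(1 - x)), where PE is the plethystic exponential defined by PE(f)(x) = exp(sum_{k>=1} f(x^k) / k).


For f(x) = x/(1 - x) we have
sum_{k>=1} f(x^k) / k = sum_{k>=1} (1/k) * x^k / (1 - x^k) = sum_{k, m >= 1} x^(k m) / k,
which after exponentiating simplifies to
PE(x/(1 - x)) = prod_{k>=1} 1 / (1 - x^k).
This is the generating function for the partition function p(n), so the coefficient of x^15 is p(15).
Computing p(15) by dynamic programming over parts 1, 2, ..., 15: p(15) = 176.

176


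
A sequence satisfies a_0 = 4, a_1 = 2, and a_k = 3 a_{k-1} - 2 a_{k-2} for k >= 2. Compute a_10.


The characteristic equation is t^2 - 3 t + 2 = 0, with roots r_1 = 2 and r_2 = 1 (so c_1 = r_1 + r_2, c_2 = -r_1 r_2 as required).
One can use the closed form a_n = A r_1^n + B r_2^n, but direct iteration is more reliable:
a_0 = 4, a_1 = 2, a_2 = -2, a_3 = -10, a_4 = -26, a_5 = -58, a_6 = -122, a_7 = -250, a_8 = -506, a_9 = -1018, a_10 = -2042.
So a_10 = -2042.

-2042


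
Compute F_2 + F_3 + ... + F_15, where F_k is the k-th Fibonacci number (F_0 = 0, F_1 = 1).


Use the identity sum_{k=0}^{N} F_k = F_{N+2} - 1 (which follows from F_{k+2} - F_{k+1} = F_k). Then
sum_{k=2}^{15} F_k = (F_{17} - 1) - (F_{3} - 1) = F_{17} - F_{3}.
Computing: F_{17} = 1597, F_{3} = 2, so
Sum = 1597 - 2 = 1595.

1595


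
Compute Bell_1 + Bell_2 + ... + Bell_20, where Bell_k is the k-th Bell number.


Recall Bell_k counts set partitions of a k-set (with Bell_0 = 1 by convention).
Bell_1 through Bell_20: 1, 2, 5, 15, 52, 203, 877, 4140, 21147, 115975, 678570, 4213597, 27644437, 190899322, 1382958545, 10480142147, 82864869804, 682076806159, 5832742205057, 51724158235372
Sum = 1 + 2 + 5 + 15 + 52 + 203 + 877 + 4140 + 21147 + 115975 + 678570 + 4213597 + 27644437 + 190899322 + 1382958545 + 10480142147 + 82864869804 + 682076806159 + 5832742205057 + 51724158235372 = 58333928795427.

58333928795427


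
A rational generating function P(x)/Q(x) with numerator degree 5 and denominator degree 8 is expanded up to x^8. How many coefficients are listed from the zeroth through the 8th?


Expanding up to x^8 gives the coefficients for x^0, x^1, ..., x^8.
That is 8 + 1 = 9 coefficients in total.

9


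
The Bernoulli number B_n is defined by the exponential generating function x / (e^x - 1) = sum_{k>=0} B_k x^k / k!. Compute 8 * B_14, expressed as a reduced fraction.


Bernoulli numbers can also be computed recursively via B_0 = 1 and sum_{j=0}^{m} C(m+1, j) B_j = 0 for m >= 1. Odd-index Bernoulli numbers vanish for k >= 3.
Computing B_14 = 7/6, so 8 * B_14 = 8 * 7/6 = 28/3.

28/3


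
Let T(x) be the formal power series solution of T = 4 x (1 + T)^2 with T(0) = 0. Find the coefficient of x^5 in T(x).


Apply the Lagrange inversion formula: if T = 4 x * phi(T) with phi(t) = (1 + t)^2, then [x^n] T = 4^n * (1/n) [t^(n-1)] phi(t)^n = 4^n * (1/n) [t^(n-1)] (1 + t)^(2n) = 4^n * (1/n) C(2n, n-1).
Using the identity C(2n, n-1) = C(2n, n) * n / (n+1), the unscaled factor equals C(2n, n) / (n+1) = C_n, the n-th Catalan number.
For n = 5: C_5 = C(10, 5) / 6 = 252/6 = 42.
With the 4^5 = 1024 factor, the coefficient is 1024 * 42 = 43008.

43008


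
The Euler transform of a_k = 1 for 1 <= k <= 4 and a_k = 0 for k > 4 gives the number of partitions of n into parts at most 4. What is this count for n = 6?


Partitions of 6 into parts at most 4:
Using generating function (1-x)^(-1)(1-x^2)^(-1)...(1-x^4)^(-1),
the coefficient of x^6 = 9

9


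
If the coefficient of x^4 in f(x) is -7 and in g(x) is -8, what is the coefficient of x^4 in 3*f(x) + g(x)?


Scalar multiplication scales coefficients: 3 * -7 = -21.
Then add the g coefficient: -21 + -8
= -29

-29


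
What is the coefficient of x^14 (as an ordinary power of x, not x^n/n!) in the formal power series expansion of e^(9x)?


The exponential series is e^y = sum_{k>=0} y^k / k!. Substituting y = 9x gives
e^(9x) = sum_{k>=0} 9^k x^k / k!.
So the coefficient of x^n is a^n/n! with a = 9, n = 14:
9^14 / 14! = 22876792454961/87178291200 = 94143178827/358758400

94143178827/358758400


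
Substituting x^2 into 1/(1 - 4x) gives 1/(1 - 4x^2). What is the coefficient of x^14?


The coefficient of x^(2m) in 1/(1 - 4x^2) is 4^m.
With n = 14 = 2*7, the coefficient is 4^7 = 16384.

16384


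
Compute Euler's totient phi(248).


phi(n) counts integers in [1, n] coprime to n. Using the multiplicative formula phi(n) = n * prod_{p | n} (1 - 1/p):
248 = 2^3 * 31, so
phi(248) = 248 * (1 - 1/2) * (1 - 1/31) = 120.

120


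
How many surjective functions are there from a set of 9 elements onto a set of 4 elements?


By inclusion-exclusion on which target elements are missed, the number of surjections from an n-set onto a k-set is
surj(n, k) = sum_{j=0}^{k} (-1)^j C(k, j) (k - j)^n.
Equivalently surj(n, k) = k! * S(n, k), where S(n, k) is the Stirling number of the second kind.
For n = 9, k = 4:
S(9, 4) = 7770, so
surj = 4! * 7770 = 24 * 7770 = 186480.

186480


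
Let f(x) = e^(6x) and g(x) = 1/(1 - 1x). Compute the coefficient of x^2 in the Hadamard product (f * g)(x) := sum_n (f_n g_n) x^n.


Expanding: f_k = 6^k/k! (from e^(6x)) and g_k = 1^k (from 1/(1 - 1x)). So the Hadamard coefficient (f * g)_k = 6^k 1^k / k! = (6)^k / k!.
For k = 2: 6^2/2! = 36/2 = 18.

18


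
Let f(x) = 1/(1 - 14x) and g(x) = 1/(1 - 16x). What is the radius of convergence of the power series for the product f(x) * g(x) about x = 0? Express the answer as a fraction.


The radius of 1/(1 - 14x) is 1/14 (nearest singularity at x = 1/14), and the radius of 1/(1 - 16x) is 1/16.
The product f(x)*g(x) = 1/((1 - 14x)(1 - 16x)) has singularities at both 1/14 and 1/16, so its radius of convergence is the distance to the nearest one:
min(1/14, 1/16) = 1/16.

1/16


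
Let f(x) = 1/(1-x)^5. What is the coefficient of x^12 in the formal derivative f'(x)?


Differentiate: d/dx [ 1/(1-x)^r ] = r / (1-x)^(r+1).
Here r = 5, so f'(x) = 5 / (1-x)^6.
The expansion of 1/(1-x)^(r+1) has coefficient of x^n equal to C(n+r, r).
So the coefficient of x^12 in f'(x) is
5 * C(17, 5) = 5 * 6188 = 30940

30940


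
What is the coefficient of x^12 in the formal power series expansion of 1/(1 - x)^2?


The negative binomial / multiset identity is
1/(1 - x)^r = sum_{k>=0} C(k + r - 1, r - 1) x^k.
Here r = 2 and k = 12, so the coefficient is
C(12 + 1, 1) = C(13, 1)
= 13

13


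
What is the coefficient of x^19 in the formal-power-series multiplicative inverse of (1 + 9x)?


The inverse is 1/(1 + 9x). Apply the geometric identity 1/(1 - y) = sum_{k>=0} y^k with y = -9x:
1/(1 + 9x) = sum_{k>=0} (-9)^k x^k.
So the coefficient of x^19 is (-9)^19 = -1350851717672992089.

-1350851717672992089


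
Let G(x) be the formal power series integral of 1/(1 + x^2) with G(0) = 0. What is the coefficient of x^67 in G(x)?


1/(1 + x^2) = sum_{j>=0} (-1)^j x^(2j). Integrating termwise with G(0) = 0:
G(x) = sum_{j>=0} (-1)^j x^(2j+1) / (2j+1) = arctan(x).
Only odd powers are nonzero. For x^67 write 67 = 2*33 + 1, giving
(-1)^33 / 67 = -1/67 = -1/67.

-1/67


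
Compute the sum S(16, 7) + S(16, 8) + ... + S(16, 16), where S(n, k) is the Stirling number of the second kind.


By definition, S(n, k) counts partitions of an n-set into exactly k nonempty blocks.
Computing row n = 16 for k = 7..16:
S(16, k): 3281882604, 2141764053, 820784250, 193754990, 28936908, 2757118, 165620, 6020, 120, 1
Sum = 6470051684.

6470051684


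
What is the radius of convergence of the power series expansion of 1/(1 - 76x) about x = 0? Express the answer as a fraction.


Expanding 1/(1 - 76x) = sum_{k>=0} 76^k x^k, the series converges when |76x| < 1, i.e., |x| < 1/76.
So the radius of convergence is 1/76 = 1/76.

1/76


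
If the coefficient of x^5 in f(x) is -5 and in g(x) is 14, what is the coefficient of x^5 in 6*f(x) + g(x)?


Scalar multiplication scales coefficients: 6 * -5 = -30.
Then add the g coefficient: -30 + 14
= -16

-16


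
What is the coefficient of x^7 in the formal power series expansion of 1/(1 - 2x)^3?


The general identity 1/(1 - c x)^r = sum_{k>=0} c^k C(k + r - 1, r - 1) x^k follows by substituting y = c x into 1/(1 - y)^r = sum_{k>=0} C(k + r - 1, r - 1) y^k.
For c = 2, r = 3, k = 7:
2^7 * C(9, 2) = 128 * 36 = 4608.

4608


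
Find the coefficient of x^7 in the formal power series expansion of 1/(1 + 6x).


Write 1/(1 + c x) = 1/(1 - (-c) x) and apply the geometric-series identity
1/(1 - y) = sum_{k>=0} y^k to get 1/(1 + c x) = sum_{k>=0} (-c)^k x^k.
So the coefficient of x^k is (-c)^k = (-1)^k * c^k.
Here c = 6 and k = 7:
(-6)^7 = -1 * 279936 = -279936

-279936


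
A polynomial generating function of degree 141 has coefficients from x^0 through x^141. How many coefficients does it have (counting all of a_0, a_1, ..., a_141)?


A polynomial of degree 141 takes the form a_0 + a_1 x + ... + a_141 x^141.
The number of coefficients is 141 + 1 = 142.

142


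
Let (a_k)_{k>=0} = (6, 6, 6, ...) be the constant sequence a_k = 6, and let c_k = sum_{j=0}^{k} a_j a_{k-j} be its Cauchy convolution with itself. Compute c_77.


Since a_j = 6 for all j >= 0, the convolution sum becomes
c_k = sum_{j=0}^{k} 6 * 6 = 36 * (k + 1).
Equivalently, the generating function of (a_k) is 6/(1 - x) and its square is 36/(1 - x)^2 = sum_{k>=0} 36(k + 1) x^k.
For k = 77: 36 * 78 = 2808.

2808


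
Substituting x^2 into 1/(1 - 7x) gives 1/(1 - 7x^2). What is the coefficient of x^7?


Since 1/(1 - 7x^2) only has even powers of x,
the coefficient of x^7 (odd) is 0.

0


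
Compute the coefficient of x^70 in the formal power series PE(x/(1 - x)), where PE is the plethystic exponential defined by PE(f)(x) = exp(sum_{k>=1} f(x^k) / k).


For f(x) = x/(1 - x) we have
sum_{k>=1} f(x^k) / k = sum_{k>=1} (1/k) * x^k / (1 - x^k) = sum_{k, m >= 1} x^(k m) / k,
which after exponentiating simplifies to
PE(x/(1 - x)) = prod_{k>=1} 1 / (1 - x^k).
This is the generating function for the partition function p(n), so the coefficient of x^70 is p(70).
Computing p(70) by dynamic programming over parts 1, 2, ..., 70: p(70) = 4087968.

4087968


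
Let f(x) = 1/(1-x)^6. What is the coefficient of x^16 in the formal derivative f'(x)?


Differentiate: d/dx [ 1/(1-x)^r ] = r / (1-x)^(r+1).
Here r = 6, so f'(x) = 6 / (1-x)^7.
The expansion of 1/(1-x)^(r+1) has coefficient of x^n equal to C(n+r, r).
So the coefficient of x^16 in f'(x) is
6 * C(22, 6) = 6 * 74613 = 447678

447678


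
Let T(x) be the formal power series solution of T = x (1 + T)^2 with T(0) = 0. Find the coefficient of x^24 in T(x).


Apply the Lagrange inversion formula: if T = x * phi(T) with phi(t) = (1 + t)^2, then [x^n] T = (1/n) [t^(n-1)] phi(t)^n = (1/n) [t^(n-1)] (1 + t)^(2n) = (1/n) C(2n, n-1).
Using the identity C(2n, n-1) = C(2n, n) * n / (n+1), the unscaled factor equals C(2n, n) / (n+1) = C_n, the n-th Catalan number.
For n = 24: C_24 = C(48, 24) / 25 = 32247603683100/25 = 1289904147324 = 1289904147324.

1289904147324


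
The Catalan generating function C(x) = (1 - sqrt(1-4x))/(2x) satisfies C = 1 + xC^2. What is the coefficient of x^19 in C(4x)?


Substituting x -> 4x scales the n-th coefficient by 4^n, so [x^19] C(4x) = 4^19 * C_19.
C_19 = C(2*19, 19)/(20) = 35345263800/20 = 1767263190.
So 4^19 * 1767263190 = 274877906944 * 1767263190 = 485781606686376591360.

485781606686376591360


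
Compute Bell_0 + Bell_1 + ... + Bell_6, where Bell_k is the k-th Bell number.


Recall Bell_k counts set partitions of a k-set (with Bell_0 = 1 by convention).
Bell_0 through Bell_6: 1, 1, 2, 5, 15, 52, 203
Sum = 1 + 1 + 2 + 5 + 15 + 52 + 203 = 279.

279


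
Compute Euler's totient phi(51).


phi(n) counts integers in [1, n] coprime to n. Using the multiplicative formula phi(n) = n * prod_{p | n} (1 - 1/p):
51 = 3 * 17, so
phi(51) = 51 * (1 - 1/3) * (1 - 1/17) = 32.

32


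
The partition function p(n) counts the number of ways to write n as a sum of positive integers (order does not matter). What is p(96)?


Using the generating function prod_{k>=1} 1/(1-x^k), we compute p(96).
By dynamic programming over parts 1 through 96:
p(96) = 118114304

118114304


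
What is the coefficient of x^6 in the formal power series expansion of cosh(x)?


The Maclaurin series is cosh(t) = sum_{m>=0} t^(2m) / (2m)!, so substituting t = x, only even powers of x are nonzero, with coefficient of x^(2m) equal to 1 / (2m)!.
For x^6 the coefficient is 1/6! = 1/720 = 1/720.

1/720


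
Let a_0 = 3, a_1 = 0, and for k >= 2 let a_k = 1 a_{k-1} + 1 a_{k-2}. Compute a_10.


Iterating the recurrence forward:
a_0 = 3
a_1 = 0
a_2 = 1*0 + 1*3 = 3
a_3 = 1*3 + 1*0 = 3
a_4 = 1*3 + 1*3 = 6
a_5 = 1*6 + 1*3 = 9
a_6 = 1*9 + 1*6 = 15
a_7 = 1*15 + 1*9 = 24
a_8 = 1*24 + 1*15 = 39
a_9 = 1*39 + 1*24 = 63
a_10 = 1*63 + 1*39 = 102
So a_10 = 102.

102


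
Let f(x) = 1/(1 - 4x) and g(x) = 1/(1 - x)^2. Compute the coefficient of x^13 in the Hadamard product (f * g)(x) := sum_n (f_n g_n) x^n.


f has coefficients f_k = 4^k. For g = 1/(1 - x)^2 the coefficient is g_k = C(k + 1, 1) = k + 1. The Hadamard coefficient is (f * g)_k = 4^k * (k + 1).
For k = 13: 4^13 * 14 = 67108864 * 14 = 939524096.

939524096


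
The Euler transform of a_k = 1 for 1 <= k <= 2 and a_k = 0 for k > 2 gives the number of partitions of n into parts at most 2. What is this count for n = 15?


Partitions of 15 into parts at most 2:
Using generating function (1-x)^(-1)(1-x^2)^(-1),
the coefficient of x^15 = 8

8


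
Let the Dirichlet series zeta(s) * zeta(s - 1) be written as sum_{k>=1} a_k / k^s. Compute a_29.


Convolution gives a_k = sum_{d | k} d * 1 = sum_{d | k} d = sigma(k), the sum of positive divisors of k.
For k = 29, the divisors are 1, 29, so
sigma(29) = 1 + 29 = 30.

30


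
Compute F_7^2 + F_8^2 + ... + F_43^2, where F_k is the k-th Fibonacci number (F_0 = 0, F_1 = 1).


There is a standard identity sum_{k=0}^{N} F_k^2 = F_N * F_{N+1} (proved inductively from the telescoping relation F_k^2 = F_k F_{k+1} - F_{k-1} F_k). Then
sum_{k=7}^{43} F_k^2 = F_43 F_44 - F_6 F_7.
Computing: F_43 = 433494437, F_44 = 701408733, F_6 = 8, F_7 = 13.
Sum = 433494437 * 701408733 - 8 * 13 = 304056783818718217.

304056783818718217


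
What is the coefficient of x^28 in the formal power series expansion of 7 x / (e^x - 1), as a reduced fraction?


The exponential generating function for Bernoulli numbers is
x / (e^x - 1) = sum_{k>=0} B_k x^k / k!.
So the coefficient of x^28 in 7 x / (e^x - 1) is 7 B_28 / 28!.
Computing: B_28 = -23749461029/870, 28! = 304888344611713860501504000000, giving
7 * -23749461029/870 / 304888344611713860501504000000 = -3392780147/5413323669636552217067520000000.

-3392780147/5413323669636552217067520000000


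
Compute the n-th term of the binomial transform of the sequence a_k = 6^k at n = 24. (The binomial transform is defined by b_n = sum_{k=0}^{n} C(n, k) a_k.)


With a_k = 6^k, b_n = sum_{k=0}^{n} C(n, k) 6^k = (1 + 6)^n by the binomial theorem.
For n = 24: (1 + 6)^24 = 7^24 = 191581231380566414401.

191581231380566414401


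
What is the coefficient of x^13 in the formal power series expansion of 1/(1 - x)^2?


The expansion 1/(1 - x)^r = sum_{k>=0} C(k + r - 1, r - 1) x^k follows from the multiset / negative-binomial theorem (or from repeated differentiation of the geometric series).
For r = 2 and k = 13:
C(14, 1) = 87178291200 / (1 * 6227020800) = 14.

14
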